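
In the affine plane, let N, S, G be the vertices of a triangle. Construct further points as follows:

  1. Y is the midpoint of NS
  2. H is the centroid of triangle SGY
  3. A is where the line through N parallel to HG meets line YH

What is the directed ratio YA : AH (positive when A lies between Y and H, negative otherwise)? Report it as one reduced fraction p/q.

Assign N = (0, 0), S = (1, 0), G = (0, 1) — the answer is frame-independent, so this choice is without loss of generality.
1. Y is the midpoint of NS ⇒ Y = (1/2, 0)
2. H is the centroid of triangle SGY ⇒ H = (1/2, 1/3)
3. A is where the line through N parallel to HG meets line YH ⇒ A = (1/2, -2/3)
A = Y + t·(H−Y) with t = -2, so YA:AH = t:(1−t) = -2:3

YA:AH = -2/3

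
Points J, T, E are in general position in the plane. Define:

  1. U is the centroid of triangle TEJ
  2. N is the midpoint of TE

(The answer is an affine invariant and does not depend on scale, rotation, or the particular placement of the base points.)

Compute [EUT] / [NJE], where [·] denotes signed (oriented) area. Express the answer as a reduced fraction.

[EUT]:[NJE] = -2/3

Work in coordinates with J = (0, 0), T = (1, 0), E = (0, 1).
1. U is the centroid of triangle TEJ ⇒ U = (1/3, 1/3)
2. N is the midpoint of TE ⇒ N = (1/2, 1/2)
2·[EUT] = 1/3, 2·[NJE] = -1/2
[EUT]:[NJE] = 1/3:-1/2 = -2/3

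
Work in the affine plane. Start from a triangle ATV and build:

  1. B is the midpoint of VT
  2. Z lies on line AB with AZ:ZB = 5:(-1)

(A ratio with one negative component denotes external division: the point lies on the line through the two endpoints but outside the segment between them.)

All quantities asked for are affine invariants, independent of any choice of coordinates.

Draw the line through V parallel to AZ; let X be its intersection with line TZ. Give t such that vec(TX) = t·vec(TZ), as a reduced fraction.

t = 2

Work in coordinates with A = (0, 0), T = (1, 0), V = (0, 1).
1. B is the midpoint of VT ⇒ B = (1/2, 1/2)
2. Z lies on line AB with AZ:ZB = 5:(-1) ⇒ Z = (5/8, 5/8)
through V parallel to AZ: direction (5/8, 5/8); meets TZ at X = (1/4, 5/4)
X = T + t·(Z−T) with t = 2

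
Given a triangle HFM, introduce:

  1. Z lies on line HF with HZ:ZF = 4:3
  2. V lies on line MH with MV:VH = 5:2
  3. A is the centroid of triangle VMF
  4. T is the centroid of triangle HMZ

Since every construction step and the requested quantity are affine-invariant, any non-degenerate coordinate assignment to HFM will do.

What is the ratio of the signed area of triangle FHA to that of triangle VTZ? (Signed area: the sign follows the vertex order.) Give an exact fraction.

[FHA]:[VTZ] = 21/4

Work in coordinates with H = (0, 0), F = (1, 0), M = (0, 1).
1. Z lies on line HF with HZ:ZF = 4:3 ⇒ Z = (4/7, 0)
2. V lies on line MH with MV:VH = 5:2 ⇒ V = (0, 2/7)
3. A is the centroid of triangle VMF ⇒ A = (1/3, 3/7)
4. T is the centroid of triangle HMZ ⇒ T = (4/21, 1/3)
2·[FHA] = -3/7, 2·[VTZ] = -4/49
[FHA]:[VTZ] = -3/7:-4/49 = 21/4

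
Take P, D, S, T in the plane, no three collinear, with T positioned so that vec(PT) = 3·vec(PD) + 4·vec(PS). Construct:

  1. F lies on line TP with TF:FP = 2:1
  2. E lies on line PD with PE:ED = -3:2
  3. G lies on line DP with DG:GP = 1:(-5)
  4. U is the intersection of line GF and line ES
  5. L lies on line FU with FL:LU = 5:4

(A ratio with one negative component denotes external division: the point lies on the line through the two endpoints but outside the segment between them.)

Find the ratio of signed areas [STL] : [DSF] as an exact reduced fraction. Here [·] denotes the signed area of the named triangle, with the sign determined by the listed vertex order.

Assign P = (0, 0), D = (1, 0), S = (0, 1), T = (3, 4) — the answer is frame-independent, so this choice is without loss of generality.
1. F lies on line TP with TF:FP = 2:1 ⇒ F = (1, 4/3)
2. E lies on line PD with PE:ED = -3:2 ⇒ E = (3, 0)
3. G lies on line DP with DG:GP = 1:(-5) ⇒ G = (5/4, 0)
4. U is the intersection of line GF and line ES ⇒ U = (17/15, 28/45)
5. L lies on line FU with FL:LU = 5:4 ⇒ L = (29/27, 76/81)
2·[STL] = -92/27, 2·[DSF] = -4/3
[STL]:[DSF] = -92/27:-4/3 = 23/9

[STL]:[DSF] = 23/9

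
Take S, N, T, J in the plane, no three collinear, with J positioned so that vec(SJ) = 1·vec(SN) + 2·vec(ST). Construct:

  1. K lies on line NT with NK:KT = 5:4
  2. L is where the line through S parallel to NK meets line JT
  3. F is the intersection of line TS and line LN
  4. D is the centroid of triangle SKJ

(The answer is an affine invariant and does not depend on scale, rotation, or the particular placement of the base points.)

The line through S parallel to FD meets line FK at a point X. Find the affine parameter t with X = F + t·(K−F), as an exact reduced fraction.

Work in coordinates with S = (0, 0), N = (1, 0), T = (0, 1), J = (1, 2).
1. K lies on line NT with NK:KT = 5:4 ⇒ K = (4/9, 5/9)
2. L is where the line through S parallel to NK meets line JT ⇒ L = (-1/2, 1/2)
3. F is the intersection of line TS and line LN ⇒ F = (0, 1/3)
4. D is the centroid of triangle SKJ ⇒ D = (13/27, 23/27)
through S parallel to FD: direction (13/27, 14/27); meets FK at X = (26/45, 28/45)
X = F + t·(K−F) with t = 13/10

t = 13/10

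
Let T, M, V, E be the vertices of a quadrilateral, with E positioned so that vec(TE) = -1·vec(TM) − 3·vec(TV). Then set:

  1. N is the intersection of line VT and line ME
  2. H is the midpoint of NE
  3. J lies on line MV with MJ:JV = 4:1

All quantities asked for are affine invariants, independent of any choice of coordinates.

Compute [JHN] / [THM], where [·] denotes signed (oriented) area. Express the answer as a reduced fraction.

Work in coordinates with T = (0, 0), M = (1, 0), V = (0, 1), E = (-1, -3).
1. N is the intersection of line VT and line ME ⇒ N = (0, -3/2)
2. H is the midpoint of NE ⇒ H = (-1/2, -9/4)
3. J lies on line MV with MJ:JV = 4:1 ⇒ J = (1/5, 4/5)
2·[JHN] = 1, 2·[THM] = 9/4
[JHN]:[THM] = 1:9/4 = 4/9

[JHN]:[THM] = 4/9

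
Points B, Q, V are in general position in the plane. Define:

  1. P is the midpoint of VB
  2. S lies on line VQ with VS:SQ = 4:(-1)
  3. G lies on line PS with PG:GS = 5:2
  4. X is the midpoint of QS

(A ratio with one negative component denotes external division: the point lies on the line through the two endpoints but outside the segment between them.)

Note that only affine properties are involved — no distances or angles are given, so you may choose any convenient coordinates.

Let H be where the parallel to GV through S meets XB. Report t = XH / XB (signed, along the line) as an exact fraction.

t = -1/47

Assign B = (0, 0), Q = (1, 0), V = (0, 1) — the answer is frame-independent, so this choice is without loss of generality.
1. P is the midpoint of VB ⇒ P = (0, 1/2)
2. S lies on line VQ with VS:SQ = 4:(-1) ⇒ S = (4/3, -1/3)
3. G lies on line PS with PG:GS = 5:2 ⇒ G = (20/21, -2/21)
4. X is the midpoint of QS ⇒ X = (7/6, -1/6)
through S parallel to GV: direction (-20/21, 23/21); meets XB at H = (56/47, -8/47)
H = X + t·(B−X) with t = -1/47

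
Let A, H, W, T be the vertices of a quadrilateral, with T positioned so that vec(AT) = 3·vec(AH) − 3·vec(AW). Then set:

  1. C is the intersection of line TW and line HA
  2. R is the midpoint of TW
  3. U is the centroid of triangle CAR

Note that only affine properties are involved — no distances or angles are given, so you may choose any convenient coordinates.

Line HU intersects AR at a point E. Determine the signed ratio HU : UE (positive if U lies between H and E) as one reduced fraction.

Work in coordinates with A = (0, 0), H = (1, 0), W = (0, 1), T = (3, -3).
1. C is the intersection of line TW and line HA ⇒ C = (3/4, 0)
2. R is the midpoint of TW ⇒ R = (3/2, -1)
3. U is the centroid of triangle CAR ⇒ U = (3/4, -1/3)
line HU meets AR at E = (2/3, -4/9)
U = H + t·(E−H) with t = 3/4, so HU:UE = 3/4:1/4

HU:UE = 3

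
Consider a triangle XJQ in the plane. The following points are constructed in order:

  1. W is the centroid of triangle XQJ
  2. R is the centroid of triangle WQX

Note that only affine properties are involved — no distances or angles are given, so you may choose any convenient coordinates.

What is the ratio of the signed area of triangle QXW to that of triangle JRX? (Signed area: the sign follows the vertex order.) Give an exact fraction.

Set X = (0, 0), J = (1, 0), Q = (0, 1); any affine frame gives the same invariant.
1. W is the centroid of triangle XQJ ⇒ W = (1/3, 1/3)
2. R is the centroid of triangle WQX ⇒ R = (1/9, 4/9)
2·[QXW] = 1/3, 2·[JRX] = 4/9
[QXW]:[JRX] = 1/3:4/9 = 3/4

[QXW]:[JRX] = 3/4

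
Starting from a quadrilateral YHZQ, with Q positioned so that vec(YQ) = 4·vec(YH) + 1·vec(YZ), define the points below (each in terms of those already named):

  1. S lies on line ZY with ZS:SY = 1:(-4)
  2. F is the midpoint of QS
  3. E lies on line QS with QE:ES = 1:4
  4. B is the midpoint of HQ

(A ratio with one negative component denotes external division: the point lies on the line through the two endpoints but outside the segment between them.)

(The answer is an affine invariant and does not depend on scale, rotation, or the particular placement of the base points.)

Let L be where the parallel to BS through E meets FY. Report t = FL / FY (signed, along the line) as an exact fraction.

t = -9/55

Work in coordinates with Y = (0, 0), H = (1, 0), Z = (0, 1), Q = (4, 1).
1. S lies on line ZY with ZS:SY = 1:(-4) ⇒ S = (0, 4/3)
2. F is the midpoint of QS ⇒ F = (2, 7/6)
3. E lies on line QS with QE:ES = 1:4 ⇒ E = (16/5, 16/15)
4. B is the midpoint of HQ ⇒ B = (5/2, 1/2)
through E parallel to BS: direction (-5/2, 5/6); meets FY at L = (128/55, 224/165)
L = F + t·(Y−F) with t = -9/55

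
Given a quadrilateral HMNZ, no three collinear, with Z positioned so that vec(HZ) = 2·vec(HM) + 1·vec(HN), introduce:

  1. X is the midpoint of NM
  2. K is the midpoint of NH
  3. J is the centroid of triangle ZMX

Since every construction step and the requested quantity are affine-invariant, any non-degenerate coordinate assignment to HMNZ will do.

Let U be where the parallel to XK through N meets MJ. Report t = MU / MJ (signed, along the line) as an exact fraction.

Choose coordinates H = (0, 0), M = (1, 0), N = (0, 1), Z = (2, 1).
1. X is the midpoint of NM ⇒ X = (1/2, 1/2)
2. K is the midpoint of NH ⇒ K = (0, 1/2)
3. J is the centroid of triangle ZMX ⇒ J = (7/6, 1/2)
through N parallel to XK: direction (-1/2, 0); meets MJ at U = (4/3, 1)
U = M + t·(J−M) with t = 2

t = 2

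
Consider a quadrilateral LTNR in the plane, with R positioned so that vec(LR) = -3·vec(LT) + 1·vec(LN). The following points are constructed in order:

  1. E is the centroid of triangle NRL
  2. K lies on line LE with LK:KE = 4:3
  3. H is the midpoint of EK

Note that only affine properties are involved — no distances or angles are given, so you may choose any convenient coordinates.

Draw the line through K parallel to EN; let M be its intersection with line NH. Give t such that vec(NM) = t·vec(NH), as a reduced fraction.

Work in coordinates with L = (0, 0), T = (1, 0), N = (0, 1), R = (-3, 1).
1. E is the centroid of triangle NRL ⇒ E = (-1, 2/3)
2. K lies on line LE with LK:KE = 4:3 ⇒ K = (-4/7, 8/21)
3. H is the midpoint of EK ⇒ H = (-11/14, 11/21)
through K parallel to EN: direction (1, 1/3); meets NH at M = (-11/7, 1/21)
M = N + t·(H−N) with t = 2

t = 2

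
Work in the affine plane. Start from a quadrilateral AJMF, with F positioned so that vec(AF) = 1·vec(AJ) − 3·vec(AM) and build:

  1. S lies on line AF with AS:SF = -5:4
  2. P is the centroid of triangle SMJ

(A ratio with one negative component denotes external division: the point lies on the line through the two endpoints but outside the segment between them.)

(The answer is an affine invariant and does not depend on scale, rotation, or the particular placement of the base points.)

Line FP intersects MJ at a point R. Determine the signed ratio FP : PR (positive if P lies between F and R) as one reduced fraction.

Set A = (0, 0), J = (1, 0), M = (0, 1), F = (1, -3); any affine frame gives the same invariant.
1. S lies on line AF with AS:SF = -5:4 ⇒ S = (5, -15)
2. P is the centroid of triangle SMJ ⇒ P = (2, -14/3)
line FP meets MJ at R = (-7/2, 9/2)
P = F + t·(R−F) with t = -2/9, so FP:PR = -2/9:11/9

FP:PR = -2/11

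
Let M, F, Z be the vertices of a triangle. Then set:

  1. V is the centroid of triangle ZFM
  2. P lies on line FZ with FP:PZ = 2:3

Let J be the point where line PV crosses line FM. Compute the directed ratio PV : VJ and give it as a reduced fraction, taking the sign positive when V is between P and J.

Assign M = (0, 0), F = (1, 0), Z = (0, 1) — the answer is frame-independent, so this choice is without loss of generality.
1. V is the centroid of triangle ZFM ⇒ V = (1/3, 1/3)
2. P lies on line FZ with FP:PZ = 2:3 ⇒ P = (3/5, 2/5)
line PV meets FM at J = (-1, 0)
V = P + t·(J−P) with t = 1/6, so PV:VJ = 1/6:5/6

PV:VJ = 1/5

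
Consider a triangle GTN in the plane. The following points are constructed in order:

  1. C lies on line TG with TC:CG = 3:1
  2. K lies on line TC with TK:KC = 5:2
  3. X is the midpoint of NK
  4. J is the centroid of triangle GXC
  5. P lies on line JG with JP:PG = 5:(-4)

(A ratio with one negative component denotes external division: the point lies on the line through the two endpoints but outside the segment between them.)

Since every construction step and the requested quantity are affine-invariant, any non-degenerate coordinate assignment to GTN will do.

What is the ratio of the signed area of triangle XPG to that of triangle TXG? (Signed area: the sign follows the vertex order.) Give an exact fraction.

[XPG]:[TXG] = 1/3

Assign G = (0, 0), T = (1, 0), N = (0, 1) — the answer is frame-independent, so this choice is without loss of generality.
1. C lies on line TG with TC:CG = 3:1 ⇒ C = (1/4, 0)
2. K lies on line TC with TK:KC = 5:2 ⇒ K = (13/28, 0)
3. X is the midpoint of NK ⇒ X = (13/56, 1/2)
4. J is the centroid of triangle GXC ⇒ J = (9/56, 1/6)
5. P lies on line JG with JP:PG = 5:(-4) ⇒ P = (-9/14, -2/3)
2·[XPG] = 1/6, 2·[TXG] = 1/2
[XPG]:[TXG] = 1/6:1/2 = 1/3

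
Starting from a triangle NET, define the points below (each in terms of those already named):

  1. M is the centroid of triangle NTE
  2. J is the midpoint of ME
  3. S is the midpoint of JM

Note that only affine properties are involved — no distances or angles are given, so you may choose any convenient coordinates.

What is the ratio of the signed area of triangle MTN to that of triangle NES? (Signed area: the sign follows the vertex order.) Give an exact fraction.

Assign N = (0, 0), E = (1, 0), T = (0, 1) — the answer is frame-independent, so this choice is without loss of generality.
1. M is the centroid of triangle NTE ⇒ M = (1/3, 1/3)
2. J is the midpoint of ME ⇒ J = (2/3, 1/6)
3. S is the midpoint of JM ⇒ S = (1/2, 1/4)
2·[MTN] = 1/3, 2·[NES] = 1/4
[MTN]:[NES] = 1/3:1/4 = 4/3

[MTN]:[NES] = 4/3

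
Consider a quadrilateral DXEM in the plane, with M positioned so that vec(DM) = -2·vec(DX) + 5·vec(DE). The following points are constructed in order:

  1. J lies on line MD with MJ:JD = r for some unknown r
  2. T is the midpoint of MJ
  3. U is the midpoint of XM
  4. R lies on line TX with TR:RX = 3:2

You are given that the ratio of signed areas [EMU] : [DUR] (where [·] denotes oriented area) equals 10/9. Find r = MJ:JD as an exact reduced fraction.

Choose coordinates D = (0, 0), X = (1, 0), E = (0, 1), M = (-2, 5).
1. With MJ:JD = r, write λ = r/(r+1) so J = M + λ·(D−M); J is affine-linear in λ
2. T is the midpoint of MJ ⇒ T is an affine combination of earlier points and hence also affine-linear in λ
3. U is the midpoint of XM ⇒ U = (-1/2, 5/2)
4. R lies on line TX with TR:RX = 3:2 ⇒ R is an affine combination of earlier points and hence also affine-linear in λ
Every point depending on J is an affine combination of J and λ-independent points, so each such coordinate is linear in λ; the λ² term in each signed area is a multiple of (D−M)×(D−M) = 0, so 2·[EMU] and 2·[DUR] are each linear in λ. Evaluating at λ=0 and λ=1:
  2·[EMU] = -1,   2·[DUR] = -1/2·λ − 1/2
So [EMU]:[DUR] = (-1) / (-1/2·λ − 1/2). Setting this equal to 10/9:
  -1 = 10/9·(-1/2·λ − 1/2)  ⇒  λ = 4/5
Then r = λ/(1−λ) = (4/5)/(1/5) = 4. Check: with r = 4, J = (-2/5, 1) and [EMU]:[DUR] = 10/9 as required.

r = 4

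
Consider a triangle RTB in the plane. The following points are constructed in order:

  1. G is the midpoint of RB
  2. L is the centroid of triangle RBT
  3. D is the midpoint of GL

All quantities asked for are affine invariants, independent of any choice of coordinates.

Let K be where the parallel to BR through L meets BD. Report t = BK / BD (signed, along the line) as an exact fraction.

Set R = (0, 0), T = (1, 0), B = (0, 1); any affine frame gives the same invariant.
1. G is the midpoint of RB ⇒ G = (0, 1/2)
2. L is the centroid of triangle RBT ⇒ L = (1/3, 1/3)
3. D is the midpoint of GL ⇒ D = (1/6, 5/12)
through L parallel to BR: direction (0, -1); meets BD at K = (1/3, -1/6)
K = B + t·(D−B) with t = 2

t = 2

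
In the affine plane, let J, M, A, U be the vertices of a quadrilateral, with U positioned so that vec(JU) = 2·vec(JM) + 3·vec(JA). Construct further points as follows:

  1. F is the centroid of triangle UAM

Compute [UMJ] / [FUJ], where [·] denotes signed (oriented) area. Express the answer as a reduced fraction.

Set J = (0, 0), M = (1, 0), A = (0, 1), U = (2, 3); any affine frame gives the same invariant.
1. F is the centroid of triangle UAM ⇒ F = (1, 4/3)
2·[UMJ] = -3, 2·[FUJ] = 1/3
[UMJ]:[FUJ] = -3:1/3 = -9

[UMJ]:[FUJ] = -9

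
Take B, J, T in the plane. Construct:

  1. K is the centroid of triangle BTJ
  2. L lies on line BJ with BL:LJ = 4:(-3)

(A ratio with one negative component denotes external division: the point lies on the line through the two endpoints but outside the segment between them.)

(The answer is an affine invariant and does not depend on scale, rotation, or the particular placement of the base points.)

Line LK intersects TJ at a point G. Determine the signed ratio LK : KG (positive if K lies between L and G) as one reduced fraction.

LK:KG = -10

Set B = (0, 0), J = (1, 0), T = (0, 1); any affine frame gives the same invariant.
1. K is the centroid of triangle BTJ ⇒ K = (1/3, 1/3)
2. L lies on line BJ with BL:LJ = 4:(-3) ⇒ L = (4, 0)
line LK meets TJ at G = (7/10, 3/10)
K = L + t·(G−L) with t = 10/9, so LK:KG = 10/9:-1/9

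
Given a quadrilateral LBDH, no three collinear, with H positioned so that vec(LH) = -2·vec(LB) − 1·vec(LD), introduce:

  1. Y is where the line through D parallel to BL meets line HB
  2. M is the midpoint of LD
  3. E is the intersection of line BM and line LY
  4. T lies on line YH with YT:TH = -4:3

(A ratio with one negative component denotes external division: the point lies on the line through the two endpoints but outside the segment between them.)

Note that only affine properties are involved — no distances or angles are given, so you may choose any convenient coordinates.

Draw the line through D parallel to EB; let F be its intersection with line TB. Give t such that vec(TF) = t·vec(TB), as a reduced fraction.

t = 36/35

Choose coordinates L = (0, 0), B = (1, 0), D = (0, 1), H = (-2, -1).
1. Y is where the line through D parallel to BL meets line HB ⇒ Y = (4, 1)
2. M is the midpoint of LD ⇒ M = (0, 1/2)
3. E is the intersection of line BM and line LY ⇒ E = (2/3, 1/6)
4. T lies on line YH with YT:TH = -4:3 ⇒ T = (-20, -7)
through D parallel to EB: direction (1/3, -1/6); meets TB at F = (8/5, 1/5)
F = T + t·(B−T) with t = 36/35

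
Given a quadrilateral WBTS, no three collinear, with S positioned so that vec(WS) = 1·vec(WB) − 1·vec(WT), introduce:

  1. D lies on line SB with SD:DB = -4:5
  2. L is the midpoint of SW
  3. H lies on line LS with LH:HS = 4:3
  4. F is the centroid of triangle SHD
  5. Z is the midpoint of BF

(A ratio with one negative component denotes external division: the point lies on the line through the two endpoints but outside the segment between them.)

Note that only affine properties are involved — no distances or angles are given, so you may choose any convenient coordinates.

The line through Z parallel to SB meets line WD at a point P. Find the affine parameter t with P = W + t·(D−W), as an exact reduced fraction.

Assign W = (0, 0), B = (1, 0), T = (0, 1), S = (1, -1) — the answer is frame-independent, so this choice is without loss of generality.
1. D lies on line SB with SD:DB = -4:5 ⇒ D = (1, -5)
2. L is the midpoint of SW ⇒ L = (1/2, -1/2)
3. H lies on line LS with LH:HS = 4:3 ⇒ H = (11/14, -11/14)
4. F is the centroid of triangle SHD ⇒ F = (13/14, -95/42)
5. Z is the midpoint of BF ⇒ Z = (27/28, -95/84)
through Z parallel to SB: direction (0, 1); meets WD at P = (27/28, -135/28)
P = W + t·(D−W) with t = 27/28

t = 27/28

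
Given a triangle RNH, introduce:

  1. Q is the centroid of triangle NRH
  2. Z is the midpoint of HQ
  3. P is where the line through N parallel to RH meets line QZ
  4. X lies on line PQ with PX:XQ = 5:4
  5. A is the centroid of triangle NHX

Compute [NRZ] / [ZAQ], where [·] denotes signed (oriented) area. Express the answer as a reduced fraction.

[NRZ]:[ZAQ] = 12

Work in coordinates with R = (0, 0), N = (1, 0), H = (0, 1).
1. Q is the centroid of triangle NRH ⇒ Q = (1/3, 1/3)
2. Z is the midpoint of HQ ⇒ Z = (1/6, 2/3)
3. P is where the line through N parallel to RH meets line QZ ⇒ P = (1, -1)
4. X lies on line PQ with PX:XQ = 5:4 ⇒ X = (17/27, -7/27)
5. A is the centroid of triangle NHX ⇒ A = (44/81, 20/81)
2·[NRZ] = -2/3, 2·[ZAQ] = -1/18
[NRZ]:[ZAQ] = -2/3:-1/18 = 12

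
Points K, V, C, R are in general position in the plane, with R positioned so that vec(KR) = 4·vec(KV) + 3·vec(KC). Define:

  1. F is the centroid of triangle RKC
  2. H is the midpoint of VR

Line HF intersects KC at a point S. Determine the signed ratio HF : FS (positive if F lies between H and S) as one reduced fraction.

HF:FS = 7/8

Assign K = (0, 0), V = (1, 0), C = (0, 1), R = (4, 3) — the answer is frame-independent, so this choice is without loss of generality.
1. F is the centroid of triangle RKC ⇒ F = (4/3, 4/3)
2. H is the midpoint of VR ⇒ H = (5/2, 3/2)
line HF meets KC at S = (0, 8/7)
F = H + t·(S−H) with t = 7/15, so HF:FS = 7/15:8/15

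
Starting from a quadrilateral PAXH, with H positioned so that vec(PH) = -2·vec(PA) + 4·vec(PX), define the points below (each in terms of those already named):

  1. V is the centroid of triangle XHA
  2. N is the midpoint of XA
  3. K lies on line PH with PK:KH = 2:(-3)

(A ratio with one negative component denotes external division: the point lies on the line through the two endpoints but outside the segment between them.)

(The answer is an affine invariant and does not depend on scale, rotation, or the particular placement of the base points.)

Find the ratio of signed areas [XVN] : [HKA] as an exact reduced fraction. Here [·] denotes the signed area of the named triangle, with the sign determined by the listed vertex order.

Assign P = (0, 0), A = (1, 0), X = (0, 1), H = (-2, 4) — the answer is frame-independent, so this choice is without loss of generality.
1. V is the centroid of triangle XHA ⇒ V = (-1/3, 5/3)
2. N is the midpoint of XA ⇒ N = (1/2, 1/2)
3. K lies on line PH with PK:KH = 2:(-3) ⇒ K = (4, -8)
2·[XVN] = -1/6, 2·[HKA] = 12
[XVN]:[HKA] = -1/6:12 = -1/72

[XVN]:[HKA] = -1/72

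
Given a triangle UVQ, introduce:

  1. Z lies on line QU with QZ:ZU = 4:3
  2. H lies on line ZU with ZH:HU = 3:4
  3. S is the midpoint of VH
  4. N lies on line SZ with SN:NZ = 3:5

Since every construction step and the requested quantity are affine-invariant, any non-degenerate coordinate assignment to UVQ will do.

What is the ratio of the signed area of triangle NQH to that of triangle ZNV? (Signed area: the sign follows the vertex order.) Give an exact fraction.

[NQH]:[ZNV] = 37/9

Work in coordinates with U = (0, 0), V = (1, 0), Q = (0, 1).
1. Z lies on line QU with QZ:ZU = 4:3 ⇒ Z = (0, 3/7)
2. H lies on line ZU with ZH:HU = 3:4 ⇒ H = (0, 12/49)
3. S is the midpoint of VH ⇒ S = (1/2, 6/49)
4. N lies on line SZ with SN:NZ = 3:5 ⇒ N = (5/16, 93/392)
2·[NQH] = 185/784, 2·[ZNV] = 45/784
[NQH]:[ZNV] = 185/784:45/784 = 37/9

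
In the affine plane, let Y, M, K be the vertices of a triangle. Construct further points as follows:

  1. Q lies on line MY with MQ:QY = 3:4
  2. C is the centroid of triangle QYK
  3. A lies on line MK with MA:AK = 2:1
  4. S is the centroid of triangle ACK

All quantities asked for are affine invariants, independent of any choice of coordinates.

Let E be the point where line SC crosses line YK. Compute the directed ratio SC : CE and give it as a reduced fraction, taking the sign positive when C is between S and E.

SC:CE = -1/12

Assign Y = (0, 0), M = (1, 0), K = (0, 1) — the answer is frame-independent, so this choice is without loss of generality.
1. Q lies on line MY with MQ:QY = 3:4 ⇒ Q = (4/7, 0)
2. C is the centroid of triangle QYK ⇒ C = (4/21, 1/3)
3. A lies on line MK with MA:AK = 2:1 ⇒ A = (1/3, 2/3)
4. S is the centroid of triangle ACK ⇒ S = (11/63, 2/3)
line SC meets YK at E = (0, 13/3)
C = S + t·(E−S) with t = -1/11, so SC:CE = -1/11:12/11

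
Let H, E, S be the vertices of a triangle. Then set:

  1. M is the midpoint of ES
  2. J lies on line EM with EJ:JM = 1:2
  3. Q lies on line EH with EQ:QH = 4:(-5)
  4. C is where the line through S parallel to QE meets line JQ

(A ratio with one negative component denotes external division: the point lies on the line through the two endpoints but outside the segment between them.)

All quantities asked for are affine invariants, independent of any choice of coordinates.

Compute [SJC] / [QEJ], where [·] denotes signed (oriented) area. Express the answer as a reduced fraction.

Set H = (0, 0), E = (1, 0), S = (0, 1); any affine frame gives the same invariant.
1. M is the midpoint of ES ⇒ M = (1/2, 1/2)
2. J lies on line EM with EJ:JM = 1:2 ⇒ J = (5/6, 1/6)
3. Q lies on line EH with EQ:QH = 4:(-5) ⇒ Q = (5, 0)
4. C is where the line through S parallel to QE meets line JQ ⇒ C = (-20, 1)
2·[SJC] = -50/3, 2·[QEJ] = -2/3
[SJC]:[QEJ] = -50/3:-2/3 = 25

[SJC]:[QEJ] = 25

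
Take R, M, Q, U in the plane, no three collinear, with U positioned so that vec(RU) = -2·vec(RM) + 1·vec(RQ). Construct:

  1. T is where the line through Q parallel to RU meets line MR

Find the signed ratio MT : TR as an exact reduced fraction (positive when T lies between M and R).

Assign R = (0, 0), M = (1, 0), Q = (0, 1), U = (-2, 1) — the answer is frame-independent, so this choice is without loss of generality.
1. T is where the line through Q parallel to RU meets line MR ⇒ T = (2, 0)
T = M + t·(R−M) with t = -1, so MT:TR = t:(1−t) = -1:2

MT:TR = -1/2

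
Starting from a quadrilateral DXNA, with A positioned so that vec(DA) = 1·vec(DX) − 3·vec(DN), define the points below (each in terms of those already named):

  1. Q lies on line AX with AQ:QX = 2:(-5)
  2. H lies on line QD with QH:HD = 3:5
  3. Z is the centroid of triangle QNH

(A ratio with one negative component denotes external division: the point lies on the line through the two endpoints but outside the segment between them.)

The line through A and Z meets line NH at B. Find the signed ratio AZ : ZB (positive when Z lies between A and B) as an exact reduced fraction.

AZ:ZB = 12

Choose coordinates D = (0, 0), X = (1, 0), N = (0, 1), A = (1, -3).
1. Q lies on line AX with AQ:QX = 2:(-5) ⇒ Q = (1, -5)
2. H lies on line QD with QH:HD = 3:5 ⇒ H = (5/8, -25/8)
3. Z is the centroid of triangle QNH ⇒ Z = (13/24, -19/8)
line AZ meets NH at B = (145/288, -223/96)
Z = A + t·(B−A) with t = 12/13, so AZ:ZB = 12/13:1/13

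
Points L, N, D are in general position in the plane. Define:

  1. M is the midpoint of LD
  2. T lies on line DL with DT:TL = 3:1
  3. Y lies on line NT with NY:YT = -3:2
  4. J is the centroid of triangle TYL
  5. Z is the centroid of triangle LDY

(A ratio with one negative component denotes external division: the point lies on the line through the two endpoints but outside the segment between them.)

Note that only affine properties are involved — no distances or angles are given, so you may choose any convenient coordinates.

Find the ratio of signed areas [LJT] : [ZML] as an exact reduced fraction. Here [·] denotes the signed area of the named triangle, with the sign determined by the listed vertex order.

[LJT]:[ZML] = 1/2

Work in coordinates with L = (0, 0), N = (1, 0), D = (0, 1).
1. M is the midpoint of LD ⇒ M = (0, 1/2)
2. T lies on line DL with DT:TL = 3:1 ⇒ T = (0, 1/4)
3. Y lies on line NT with NY:YT = -3:2 ⇒ Y = (-2, 3/4)
4. J is the centroid of triangle TYL ⇒ J = (-2/3, 1/3)
5. Z is the centroid of triangle LDY ⇒ Z = (-2/3, 7/12)
2·[LJT] = -1/6, 2·[ZML] = -1/3
[LJT]:[ZML] = -1/6:-1/3 = 1/2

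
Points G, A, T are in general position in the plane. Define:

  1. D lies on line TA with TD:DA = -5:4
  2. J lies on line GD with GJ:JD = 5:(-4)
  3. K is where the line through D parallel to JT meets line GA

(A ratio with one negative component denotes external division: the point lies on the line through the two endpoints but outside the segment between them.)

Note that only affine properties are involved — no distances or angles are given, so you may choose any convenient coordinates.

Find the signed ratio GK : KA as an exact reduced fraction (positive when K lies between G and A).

Assign G = (0, 0), A = (1, 0), T = (0, 1) — the answer is frame-independent, so this choice is without loss of generality.
1. D lies on line TA with TD:DA = -5:4 ⇒ D = (5, -4)
2. J lies on line GD with GJ:JD = 5:(-4) ⇒ J = (25, -20)
3. K is where the line through D parallel to JT meets line GA ⇒ K = (5/21, 0)
K = G + t·(A−G) with t = 5/21, so GK:KA = t:(1−t) = 5/21:16/21

GK:KA = 5/16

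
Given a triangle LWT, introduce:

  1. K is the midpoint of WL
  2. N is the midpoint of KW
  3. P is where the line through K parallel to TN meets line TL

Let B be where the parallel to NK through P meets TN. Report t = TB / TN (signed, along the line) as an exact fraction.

Set L = (0, 0), W = (1, 0), T = (0, 1); any affine frame gives the same invariant.
1. K is the midpoint of WL ⇒ K = (1/2, 0)
2. N is the midpoint of KW ⇒ N = (3/4, 0)
3. P is where the line through K parallel to TN meets line TL ⇒ P = (0, 2/3)
through P parallel to NK: direction (-1/4, 0); meets TN at B = (1/4, 2/3)
B = T + t·(N−T) with t = 1/3

t = 1/3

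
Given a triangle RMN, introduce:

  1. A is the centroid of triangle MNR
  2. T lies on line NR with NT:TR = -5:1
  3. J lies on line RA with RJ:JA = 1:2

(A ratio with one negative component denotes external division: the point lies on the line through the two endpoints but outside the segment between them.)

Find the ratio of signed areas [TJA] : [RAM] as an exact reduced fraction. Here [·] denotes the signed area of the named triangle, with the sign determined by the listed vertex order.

Assign R = (0, 0), M = (1, 0), N = (0, 1) — the answer is frame-independent, so this choice is without loss of generality.
1. A is the centroid of triangle MNR ⇒ A = (1/3, 1/3)
2. T lies on line NR with NT:TR = -5:1 ⇒ T = (0, -1/4)
3. J lies on line RA with RJ:JA = 1:2 ⇒ J = (1/9, 1/9)
2·[TJA] = -1/18, 2·[RAM] = -1/3
[TJA]:[RAM] = -1/18:-1/3 = 1/6

[TJA]:[RAM] = 1/6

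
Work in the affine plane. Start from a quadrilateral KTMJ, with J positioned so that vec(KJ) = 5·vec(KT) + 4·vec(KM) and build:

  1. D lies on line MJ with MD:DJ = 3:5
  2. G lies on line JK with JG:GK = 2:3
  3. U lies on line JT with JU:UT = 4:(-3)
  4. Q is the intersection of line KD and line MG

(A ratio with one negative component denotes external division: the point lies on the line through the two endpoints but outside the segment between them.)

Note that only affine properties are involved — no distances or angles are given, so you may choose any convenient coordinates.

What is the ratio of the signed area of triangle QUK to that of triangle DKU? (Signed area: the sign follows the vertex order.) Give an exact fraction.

Set K = (0, 0), T = (1, 0), M = (0, 1), J = (5, 4); any affine frame gives the same invariant.
1. D lies on line MJ with MD:DJ = 3:5 ⇒ D = (15/8, 17/8)
2. G lies on line JK with JG:GK = 2:3 ⇒ G = (3, 12/5)
3. U lies on line JT with JU:UT = 4:(-3) ⇒ U = (-11, -12)
4. Q is the intersection of line KD and line MG ⇒ Q = (3/2, 17/10)
2·[QUK] = 7/10, 2·[DKU] = -7/8
[QUK]:[DKU] = 7/10:-7/8 = -4/5

[QUK]:[DKU] = -4/5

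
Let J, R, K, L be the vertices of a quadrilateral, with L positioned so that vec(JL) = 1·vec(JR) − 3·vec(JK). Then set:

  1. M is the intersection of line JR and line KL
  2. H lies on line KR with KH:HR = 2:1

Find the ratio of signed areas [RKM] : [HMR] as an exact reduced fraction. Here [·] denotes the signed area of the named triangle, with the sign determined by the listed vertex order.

Set J = (0, 0), R = (1, 0), K = (0, 1), L = (1, -3); any affine frame gives the same invariant.
1. M is the intersection of line JR and line KL ⇒ M = (1/4, 0)
2. H lies on line KR with KH:HR = 2:1 ⇒ H = (2/3, 1/3)
2·[RKM] = 3/4, 2·[HMR] = 1/4
[RKM]:[HMR] = 3/4:1/4 = 3

[RKM]:[HMR] = 3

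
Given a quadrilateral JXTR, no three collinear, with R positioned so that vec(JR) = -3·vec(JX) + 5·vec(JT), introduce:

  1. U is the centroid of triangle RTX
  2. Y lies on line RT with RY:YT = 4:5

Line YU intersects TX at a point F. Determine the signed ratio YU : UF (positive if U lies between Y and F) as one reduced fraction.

YU:UF = 2/3

Work in coordinates with J = (0, 0), X = (1, 0), T = (0, 1), R = (-3, 5).
1. U is the centroid of triangle RTX ⇒ U = (-2/3, 2)
2. Y lies on line RT with RY:YT = 4:5 ⇒ Y = (-5/3, 29/9)
line YU meets TX at F = (5/6, 1/6)
U = Y + t·(F−Y) with t = 2/5, so YU:UF = 2/5:3/5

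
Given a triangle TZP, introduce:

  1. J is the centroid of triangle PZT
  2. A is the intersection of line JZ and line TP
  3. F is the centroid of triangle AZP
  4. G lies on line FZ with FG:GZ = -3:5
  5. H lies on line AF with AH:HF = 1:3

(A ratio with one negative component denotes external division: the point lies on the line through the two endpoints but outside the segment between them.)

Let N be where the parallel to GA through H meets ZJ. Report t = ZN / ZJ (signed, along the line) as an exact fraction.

t = 51/40

Work in coordinates with T = (0, 0), Z = (1, 0), P = (0, 1).
1. J is the centroid of triangle PZT ⇒ J = (1/3, 1/3)
2. A is the intersection of line JZ and line TP ⇒ A = (0, 1/2)
3. F is the centroid of triangle AZP ⇒ F = (1/3, 1/2)
4. G lies on line FZ with FG:GZ = -3:5 ⇒ G = (-2/3, 5/4)
5. H lies on line AF with AH:HF = 1:3 ⇒ H = (1/12, 1/2)
through H parallel to GA: direction (2/3, -3/4); meets ZJ at N = (3/20, 17/40)
N = Z + t·(J−Z) with t = 51/40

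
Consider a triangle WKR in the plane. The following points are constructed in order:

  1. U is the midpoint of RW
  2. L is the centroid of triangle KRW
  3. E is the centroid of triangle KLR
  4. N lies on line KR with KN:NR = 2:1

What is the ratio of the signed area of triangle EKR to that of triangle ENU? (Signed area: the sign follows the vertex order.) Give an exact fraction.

Work in coordinates with W = (0, 0), K = (1, 0), R = (0, 1).
1. U is the midpoint of RW ⇒ U = (0, 1/2)
2. L is the centroid of triangle KRW ⇒ L = (1/3, 1/3)
3. E is the centroid of triangle KLR ⇒ E = (4/9, 4/9)
4. N lies on line KR with KN:NR = 2:1 ⇒ N = (1/3, 2/3)
2·[EKR] = 1/9, 2·[ENU] = 5/54
[EKR]:[ENU] = 1/9:5/54 = 6/5

[EKR]:[ENU] = 6/5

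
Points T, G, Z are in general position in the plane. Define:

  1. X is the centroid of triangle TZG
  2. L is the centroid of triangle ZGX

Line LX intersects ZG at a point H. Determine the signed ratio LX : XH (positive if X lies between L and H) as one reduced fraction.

Work in coordinates with T = (0, 0), G = (1, 0), Z = (0, 1).
1. X is the centroid of triangle TZG ⇒ X = (1/3, 1/3)
2. L is the centroid of triangle ZGX ⇒ L = (4/9, 4/9)
line LX meets ZG at H = (1/2, 1/2)
X = L + t·(H−L) with t = -2, so LX:XH = -2:3

LX:XH = -2/3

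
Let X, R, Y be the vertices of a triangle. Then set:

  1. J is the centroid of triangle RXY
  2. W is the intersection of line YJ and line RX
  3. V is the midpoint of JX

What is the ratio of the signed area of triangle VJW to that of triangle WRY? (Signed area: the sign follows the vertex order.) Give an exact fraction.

[VJW]:[WRY] = -1/6

Work in coordinates with X = (0, 0), R = (1, 0), Y = (0, 1).
1. J is the centroid of triangle RXY ⇒ J = (1/3, 1/3)
2. W is the intersection of line YJ and line RX ⇒ W = (1/2, 0)
3. V is the midpoint of JX ⇒ V = (1/6, 1/6)
2·[VJW] = -1/12, 2·[WRY] = 1/2
[VJW]:[WRY] = -1/12:1/2 = -1/6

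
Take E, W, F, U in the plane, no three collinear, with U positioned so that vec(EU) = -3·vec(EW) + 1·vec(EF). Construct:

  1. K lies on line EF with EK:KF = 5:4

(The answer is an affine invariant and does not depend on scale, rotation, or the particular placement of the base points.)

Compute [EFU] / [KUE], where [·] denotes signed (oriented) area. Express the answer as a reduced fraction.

[EFU]:[KUE] = 9/5

Set E = (0, 0), W = (1, 0), F = (0, 1), U = (-3, 1); any affine frame gives the same invariant.
1. K lies on line EF with EK:KF = 5:4 ⇒ K = (0, 5/9)
2·[EFU] = 3, 2·[KUE] = 5/3
[EFU]:[KUE] = 3:5/3 = 9/5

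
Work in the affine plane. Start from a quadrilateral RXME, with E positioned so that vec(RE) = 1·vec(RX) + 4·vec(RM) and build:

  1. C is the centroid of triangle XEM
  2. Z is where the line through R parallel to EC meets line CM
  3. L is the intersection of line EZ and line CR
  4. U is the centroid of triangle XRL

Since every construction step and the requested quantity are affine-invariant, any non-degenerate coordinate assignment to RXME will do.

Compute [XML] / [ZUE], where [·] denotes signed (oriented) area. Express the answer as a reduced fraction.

Assign R = (0, 0), X = (1, 0), M = (0, 1), E = (1, 4) — the answer is frame-independent, so this choice is without loss of generality.
1. C is the centroid of triangle XEM ⇒ C = (2/3, 5/3)
2. Z is where the line through R parallel to EC meets line CM ⇒ Z = (1/6, 7/6)
3. L is the intersection of line EZ and line CR ⇒ L = (-2/3, -5/3)
4. U is the centroid of triangle XRL ⇒ U = (1/9, -5/9)
2·[XML] = 10/3, 2·[ZUE] = 23/18
[XML]:[ZUE] = 10/3:23/18 = 60/23

[XML]:[ZUE] = 60/23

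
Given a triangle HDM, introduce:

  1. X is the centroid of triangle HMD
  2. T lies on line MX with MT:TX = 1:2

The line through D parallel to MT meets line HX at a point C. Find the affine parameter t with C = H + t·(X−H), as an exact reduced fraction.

Set H = (0, 0), D = (1, 0), M = (0, 1); any affine frame gives the same invariant.
1. X is the centroid of triangle HMD ⇒ X = (1/3, 1/3)
2. T lies on line MX with MT:TX = 1:2 ⇒ T = (1/9, 7/9)
through D parallel to MT: direction (1/9, -2/9); meets HX at C = (2/3, 2/3)
C = H + t·(X−H) with t = 2

t = 2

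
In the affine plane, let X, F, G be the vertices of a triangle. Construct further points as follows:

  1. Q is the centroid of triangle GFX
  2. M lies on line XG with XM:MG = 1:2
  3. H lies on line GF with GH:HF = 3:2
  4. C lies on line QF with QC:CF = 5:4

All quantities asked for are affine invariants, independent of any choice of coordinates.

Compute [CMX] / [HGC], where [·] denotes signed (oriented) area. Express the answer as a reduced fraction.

[CMX]:[HGC] = 95/36

Assign X = (0, 0), F = (1, 0), G = (0, 1) — the answer is frame-independent, so this choice is without loss of generality.
1. Q is the centroid of triangle GFX ⇒ Q = (1/3, 1/3)
2. M lies on line XG with XM:MG = 1:2 ⇒ M = (0, 1/3)
3. H lies on line GF with GH:HF = 3:2 ⇒ H = (3/5, 2/5)
4. C lies on line QF with QC:CF = 5:4 ⇒ C = (19/27, 4/27)
2·[CMX] = 19/81, 2·[HGC] = 4/45
[CMX]:[HGC] = 19/81:4/45 = 95/36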